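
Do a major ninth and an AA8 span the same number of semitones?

Yes

A major ninth spans 14 semitones, and a doubly augmented octave also spans 14 semitones — they're enharmonic.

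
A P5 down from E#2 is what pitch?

Counting five letter names down from E lands on A.
Moving 7 semitones down from E#2 (the size of a perfect fifth) reaches A#1.

A#1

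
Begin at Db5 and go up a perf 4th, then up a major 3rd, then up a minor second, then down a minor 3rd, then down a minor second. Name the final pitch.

Up a perfect fourth from Db5: Gb5 (5 semitones up).
Up a major third from Gb5: Bb5 (4 semitones up).
Up a minor second from Bb5: Cb6 (1 semitone up).
A minor third down from Cb6 is Ab5.
A minor second down from Ab5 is G5.

G5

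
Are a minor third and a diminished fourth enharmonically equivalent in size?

No

A minor third is 3 semitones but a diminished fourth is 4 semitones — different sizes.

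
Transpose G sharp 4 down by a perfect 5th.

C sharp 4

Five letter names down from G: C.
A perfect fifth spans 7 semitones, so from G#4 the target pitch is C#4.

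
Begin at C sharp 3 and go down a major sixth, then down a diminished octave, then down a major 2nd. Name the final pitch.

A major sixth down from C#3 is E2.
Down a diminished octave from E2: E#1 (11 semitones down).
A major second down from E#1 is D#1.

D sharp 1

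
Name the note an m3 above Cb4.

Three letter names up from C: E.
Moving 3 semitones up from Cb4 (the size of a minor third) reaches Ebb4.

Ebb4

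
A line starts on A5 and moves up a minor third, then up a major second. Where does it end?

A minor third up from A5 is C6.
Up a major second from C6: D6 (2 semitones up).

D6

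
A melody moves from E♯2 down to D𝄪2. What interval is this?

minor second

Descending from E#2 to D##2 is the same interval as ascending D##2 to E#2.
D to E spans two letter names (D-E): a second.
At 1 semitone, D##2→E#2 falls one short of a major second: minor.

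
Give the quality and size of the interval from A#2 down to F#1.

Descending from A#2 to F#1 is the same interval as ascending F#1 to A#2.
F to A spans three letter names (F-G-A), plus an octave: a tenth.
Counting semitones, F#1→A#2 is 16, which is the major tenth.
(Equivalently, a compound major third: a major third plus an octave.)

major 10th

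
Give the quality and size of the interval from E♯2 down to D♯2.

major 2nd

Descending from E#2 to D#2 is the same interval as ascending D#2 to E#2.
D to E spans two letter names (D-E): a second.
The major second spans 2 semitones, and D#2 to E#2 is exactly 2 semitones — so this is a major second.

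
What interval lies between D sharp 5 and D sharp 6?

D to D is the same letter name, plus an octave — that makes it an octave of some quality.
D#5 to D#6 is 12 semitones, matching the perfect octave exactly, so the quality is perfect.

perfect octave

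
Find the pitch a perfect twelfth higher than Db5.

Ab6

The twelfth's letter: D up five letter names plus an octave → A.
Moving 19 semitones up from Db5 (the size of a perfect twelfth) reaches Ab6.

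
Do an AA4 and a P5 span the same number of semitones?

A doubly augmented fourth spans 7 semitones, and a perfect fifth also spans 7 semitones — they're enharmonic.

Yes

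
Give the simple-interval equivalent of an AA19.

doubly augmented fifth

Subtracting seven from the interval number removes an octave: 19 − 14 = 5.
Quality carries through unchanged, so the simple form is a doubly augmented fifth.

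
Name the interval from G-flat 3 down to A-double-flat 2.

major 7th

Descending from Gb3 to Abb2 is the same interval as ascending Abb2 to Gb3.
A to G spans seven letter names (A-B-C-D-E-F-G): a seventh.
The major seventh spans 11 semitones, and Abb2 to Gb3 is exactly 11 semitones — so this is a major seventh.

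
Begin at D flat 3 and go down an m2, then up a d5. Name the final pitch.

Db3 down a minor second → C3 (1 semitone).
A diminished fifth up from C3 is Gb3.

G flat 3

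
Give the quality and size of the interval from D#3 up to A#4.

P12

D to A spans five letter names (D-E-F-G-A), plus an octave: a twelfth.
Counting semitones, D#3→A#4 is 19, which is the perfect twelfth.
(Equivalently, a compound perfect fifth: a perfect fifth plus an octave.)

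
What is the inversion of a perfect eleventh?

First reduce the compound perfect eleventh to its simple form, a perfect fourth.
Interval numbers invert to sum to nine: 4 + 5 = 9, so a fourth inverts to a fifth.
And perfect stays perfect under inversion, so we get a perfect fifth.

perfect 5th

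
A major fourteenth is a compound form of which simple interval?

major seventh

Subtracting seven from the interval number removes an octave: 14 − 7 = 7.
That makes a major fourteenth a compound major seventh — an octave plus a major seventh.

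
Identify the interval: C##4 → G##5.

P12

C to G spans five letter names (C-D-E-F-G), plus an octave — that makes it a twelfth of some quality.
C##4 to G##5 is 19 semitones, matching the perfect twelfth exactly, so the quality is perfect.
(Equivalently, a compound perfect fifth: a perfect fifth plus an octave.)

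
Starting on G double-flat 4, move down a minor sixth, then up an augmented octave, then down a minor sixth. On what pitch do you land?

D 4

A minor sixth down from Gbb4 is Bbb3.
An augmented octave up from Bbb3 is Bb4.
A minor sixth down from Bb4 is D4.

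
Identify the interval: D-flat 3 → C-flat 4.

minor 7th

D to C spans seven letter names (D-E-F-G-A-B-C): a seventh.
At 10 semitones, Db3→Cb4 falls one short of a major seventh: minor.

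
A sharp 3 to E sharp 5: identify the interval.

A to E spans five letter names (A-B-C-D-E), plus an octave: a twelfth.
Counting semitones, A#3→E#5 is 19, which is the perfect twelfth.
(Equivalently, a compound perfect fifth: a perfect fifth plus an octave.)

perfect twelfth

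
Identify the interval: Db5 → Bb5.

major 6th

D to B spans six letter names (D-E-F-G-A-B) — that makes it a sixth of some quality.
Counting semitones, Db5→Bb5 is 9, which is the major sixth.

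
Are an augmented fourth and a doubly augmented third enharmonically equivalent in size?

An augmented fourth = 6 semitones = a doubly augmented third; enharmonically equal.

Yes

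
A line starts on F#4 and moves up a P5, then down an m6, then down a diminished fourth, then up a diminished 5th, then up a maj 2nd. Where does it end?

G##4

Up a perfect fifth from F#4: C#5 (7 semitones up).
A minor sixth down from C#5 is E#4.
A diminished fourth down from E#4 is B##3.
Up a diminished fifth from B##3: F##4 (6 semitones up).
A major second up from F##4 is G##4.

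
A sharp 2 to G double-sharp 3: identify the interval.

A to G spans seven letter names (A-B-C-D-E-F-G), so the interval is some kind of seventh.
A#2 to G##3 is 11 semitones, matching the major seventh exactly, so the quality is major.

major seventh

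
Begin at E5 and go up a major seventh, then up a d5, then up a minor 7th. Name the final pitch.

G7

E5 up a major seventh → D#6 (11 semitones).
Up a diminished fifth from D#6: A6 (6 semitones up).
Up a minor seventh from A6: G7 (10 semitones up).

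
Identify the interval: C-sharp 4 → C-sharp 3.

perfect octave

Descending from C#4 to C#3 is the same interval as ascending C#3 to C#4.
C to C is the same letter name, plus an octave, so the interval is some kind of octave.
C#3 to C#4 is 12 semitones, matching the perfect octave exactly, so the quality is perfect.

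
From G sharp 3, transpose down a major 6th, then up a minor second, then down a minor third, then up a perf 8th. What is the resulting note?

A 3

A major sixth down from G#3 is B2.
Up a minor second from B2: C3 (1 semitone up).
Down a minor third from C3: A2 (3 semitones down).
A perfect octave up from A2 is A3.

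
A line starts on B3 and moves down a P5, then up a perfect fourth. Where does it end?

A3

Down a perfect fifth from B3: E3 (7 semitones down).
A perfect fourth up from E3 is A3.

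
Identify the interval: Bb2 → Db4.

minor 10th

B to D spans three letter names (B-C-D), plus an octave, so the interval is some kind of tenth.
At 15 semitones, Bb2→Db4 falls one short of a major tenth: minor.
(Equivalently, a compound minor third: a minor third plus an octave.)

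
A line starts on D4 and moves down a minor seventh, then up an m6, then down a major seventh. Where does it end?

A minor seventh down from D4 is E3.
E3 up a minor sixth → C4 (8 semitones).
A major seventh down from C4 is Db3.

Db3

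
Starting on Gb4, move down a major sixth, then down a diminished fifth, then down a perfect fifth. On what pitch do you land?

Ab2

Gb4 down a major sixth → Bbb3 (9 semitones).
Bbb3 down a diminished fifth → Eb3 (6 semitones).
Eb3 down a perfect fifth → Ab2 (7 semitones).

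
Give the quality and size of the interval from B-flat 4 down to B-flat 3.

P8

Descending from Bb4 to Bb3 is the same interval as ascending Bb3 to Bb4.
B to B is the same letter name, plus an octave — that makes it an octave of some quality.
The perfect octave spans 12 semitones, and Bb3 to Bb4 is exactly 12 semitones — so this is a perfect octave.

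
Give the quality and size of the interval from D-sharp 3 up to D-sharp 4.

perfect octave

D to D is the same letter name, plus an octave, so the interval is some kind of octave.
Counting semitones, D#3→D#4 is 12, which is the perfect octave.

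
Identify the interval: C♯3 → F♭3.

C to F spans four letter names (C-D-E-F), so the interval is some kind of fourth.
A perfect fourth would be 5 semitones; C#3 to Fb3 is 3, two semitones narrower, so the interval is doubly diminished.

doubly diminished fourth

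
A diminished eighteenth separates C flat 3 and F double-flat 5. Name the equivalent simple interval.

d4

Take out 2 octaves (14 from the number): 18 − 14 = 4.
That makes a diminished eighteenth a compound diminished fourth — 2 octaves plus a diminished fourth.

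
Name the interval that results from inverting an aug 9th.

diminished seventh

First reduce the compound augmented ninth to its simple form, an augmented second.
Inverted interval numbers add to nine, so a second pairs with a seventh (2 + 7 = 9).
And augmented becomes diminished under inversion, so we get a diminished seventh.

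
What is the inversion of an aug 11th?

d5

First reduce the compound augmented eleventh to its simple form, an augmented fourth.
Interval numbers invert to sum to nine: 4 + 5 = 9, so a fourth inverts to a fifth.
And augmented becomes diminished under inversion, so we get a diminished fifth.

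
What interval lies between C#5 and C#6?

C to C is the same letter name, plus an octave: an octave.
The perfect octave spans 12 semitones, and C#5 to C#6 is exactly 12 semitones — so this is a perfect octave.

perfect 8th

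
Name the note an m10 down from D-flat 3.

B-flat 1

Three letters down from D (plus an octave) reaches B.
A minor tenth is 15 semitones; 15 semitones down from Db3 gives Bb1.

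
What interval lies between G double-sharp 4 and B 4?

G to B spans three letter names (G-A-B): a third.
A major third would be 4 semitones; G##4 to B4 is 2, two semitones narrower, so the interval is diminished.

diminished third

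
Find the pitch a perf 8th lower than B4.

B3

An octave keeps the letter name B, an octave down from B.
A perfect octave spans 12 semitones, so from B4 the target pitch is B3.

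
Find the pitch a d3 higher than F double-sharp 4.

A 4

The third takes the letter from F up to A.
A diminished third is 2 semitones; 2 semitones up from F##4 gives A4.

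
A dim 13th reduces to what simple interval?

diminished 6th

Each octave removed subtracts seven from the number: 13 − 7 = 6.
That makes a diminished thirteenth a compound diminished sixth — an octave plus a diminished sixth.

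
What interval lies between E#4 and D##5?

E to D spans seven letter names (E-F-G-A-B-C-D), so the interval is some kind of seventh.
E#4 to D##5 is 11 semitones, matching the major seventh exactly, so the quality is major.

major 7th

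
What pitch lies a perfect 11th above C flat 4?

Counting four letter names plus an octave up from C lands on F.
A perfect eleventh spans 17 semitones, so from Cb4 the target pitch is Fb5.

F flat 5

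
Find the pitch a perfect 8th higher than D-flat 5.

For an octave the letter name doesn't change: still D, an octave up.
Moving 12 semitones up from Db5 (the size of a perfect octave) reaches Db6.

D-flat 6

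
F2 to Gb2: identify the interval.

minor 2nd

F to G spans two letter names (F-G), so the interval is some kind of second.
At 1 semitone, F2→Gb2 falls one short of a major second: minor.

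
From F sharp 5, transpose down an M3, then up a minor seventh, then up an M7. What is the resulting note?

F#5 down a major third → D5 (4 semitones).
D5 up a minor seventh → C6 (10 semitones).
C6 up a major seventh → B6 (11 semitones).

B 6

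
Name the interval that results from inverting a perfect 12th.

P4

First reduce the compound perfect twelfth to its simple form, a perfect fifth.
Inverted interval numbers add to nine, so a fifth pairs with a fourth (5 + 4 = 9).
The quality also flips — perfect stays perfect — giving a perfect fourth.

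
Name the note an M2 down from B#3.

Counting two letter names down from B lands on A.
A major second spans 2 semitones, so from B#3 the target pitch is A#3.

A#3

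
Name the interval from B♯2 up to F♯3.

diminished fifth

B to F spans five letter names (B-C-D-E-F): a fifth.
A perfect fifth would be 7 semitones; B#2 to F#3 is 6, one semitone narrower, so the interval is diminished.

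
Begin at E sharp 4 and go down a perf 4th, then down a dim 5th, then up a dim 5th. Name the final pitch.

E#4 down a perfect fourth → B#3 (5 semitones).
B#3 down a diminished fifth → E##3 (6 semitones).
A diminished fifth up from E##3 is B#3.

B sharp 3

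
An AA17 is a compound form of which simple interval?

doubly augmented third

Subtracting seven from the interval number removes an octave: 17 − 14 = 3.
That makes a doubly augmented seventeenth a compound doubly augmented third — 2 octaves plus a doubly augmented third.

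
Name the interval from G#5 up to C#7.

perfect eleventh

G to C spans four letter names (G-A-B-C), plus an octave: an eleventh.
The perfect eleventh spans 17 semitones, and G#5 to C#7 is exactly 17 semitones — so this is a perfect eleventh.
(Equivalently, a compound perfect fourth: a perfect fourth plus an octave.)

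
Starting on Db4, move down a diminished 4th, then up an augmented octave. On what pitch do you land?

A diminished fourth down from Db4 is A3.
An augmented octave up from A3 is A#4.

A#4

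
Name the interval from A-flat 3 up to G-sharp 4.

A to G spans seven letter names (A-B-C-D-E-F-G) — that makes it a seventh of some quality.
The major seventh is 11 semitones; here we have 12, one semitone wider: augmented.

augmented 7th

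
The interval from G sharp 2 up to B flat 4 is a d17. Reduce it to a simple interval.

Each octave removed subtracts seven from the number: 17 − 14 = 3.
That makes a diminished seventeenth a compound diminished third — 2 octaves plus a diminished third.

diminished 3rd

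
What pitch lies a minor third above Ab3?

The third takes the letter from A up to C.
A minor third is 3 semitones; 3 semitones up from Ab3 gives Cb4.

Cb4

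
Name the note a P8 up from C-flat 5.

C-flat 6

An octave keeps the letter name C, an octave up from C.
Moving 12 semitones up from Cb5 (the size of a perfect octave) reaches Cb6.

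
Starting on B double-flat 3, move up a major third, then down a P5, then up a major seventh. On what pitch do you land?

F 4

Up a major third from Bbb3: Db4 (4 semitones up).
A perfect fifth down from Db4 is Gb3.
Gb3 up a major seventh → F4 (11 semitones).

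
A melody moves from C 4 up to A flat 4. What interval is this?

minor sixth

C to A spans six letter names (C-D-E-F-G-A): a sixth.
A major sixth would be 9 semitones, but C4 to Ab4 is 8 — one semitone narrower, making it a minor sixth.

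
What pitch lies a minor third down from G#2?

E#2

The third takes the letter from G down to E.
Moving 3 semitones down from G#2 (the size of a minor third) reaches E#2.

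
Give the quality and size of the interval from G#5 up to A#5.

major second

G to A spans two letter names (G-A) — that makes it a second of some quality.
The major second spans 2 semitones, and G#5 to A#5 is exactly 2 semitones — so this is a major second.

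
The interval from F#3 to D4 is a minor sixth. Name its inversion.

M3

Inverted interval numbers add to nine, so a sixth pairs with a third (6 + 3 = 9).
And minor becomes major under inversion, so we get a major third.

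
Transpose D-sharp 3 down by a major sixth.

F-sharp 2

The sixth takes the letter from D down to F.
Moving 9 semitones down from D#3 (the size of a major sixth) reaches F#2.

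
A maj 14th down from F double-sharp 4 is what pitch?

The fourteenth's letter: F down seven letter names plus an octave → G.
Moving 23 semitones down from F##4 (the size of a major fourteenth) reaches G#2.

G sharp 2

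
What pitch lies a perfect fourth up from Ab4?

Counting four letter names up from A lands on D.
A perfect fourth spans 5 semitones, so from Ab4 the target pitch is Db5.

Db5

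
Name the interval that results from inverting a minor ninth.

major seventh

First reduce the compound minor ninth to its simple form, a minor second.
Inverted interval numbers add to nine, so a second pairs with a seventh (2 + 7 = 9).
The quality also flips — minor becomes major — giving a major seventh.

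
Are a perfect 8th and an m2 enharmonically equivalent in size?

A perfect octave spans 12 semitones; a minor second spans 1 semitone. They differ by 11.

No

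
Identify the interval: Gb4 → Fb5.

m7

G to F spans seven letter names (G-A-B-C-D-E-F), so the interval is some kind of seventh.
Gb4 to Fb5 is 10 semitones, a half step short of the major seventh (11), so this is minor.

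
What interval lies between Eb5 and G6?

E to G spans three letter names (E-F-G), plus an octave — that makes it a tenth of some quality.
The major tenth spans 16 semitones, and Eb5 to G6 is exactly 16 semitones — so this is a major tenth.
(Equivalently, a compound major third: a major third plus an octave.)

major tenth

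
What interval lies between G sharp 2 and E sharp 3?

major sixth

G to E spans six letter names (G-A-B-C-D-E) — that makes it a sixth of some quality.
Counting semitones, G#2→E#3 is 9, which is the major sixth.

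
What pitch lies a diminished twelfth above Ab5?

Ebb7

Five letters up from A (plus an octave) reaches E.
A diminished twelfth is 18 semitones; 18 semitones up from Ab5 gives Ebb7.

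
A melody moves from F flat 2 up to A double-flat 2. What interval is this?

F to A spans three letter names (F-G-A), so the interval is some kind of third.
At 3 semitones, Fb2→Abb2 falls one short of a major third: minor.

m3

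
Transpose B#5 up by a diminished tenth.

Three letters up from B (plus an octave) reaches D.
A diminished tenth is 14 semitones; 14 semitones up from B#5 gives D7.

D7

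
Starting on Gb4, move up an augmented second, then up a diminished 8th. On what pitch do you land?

Up an augmented second from Gb4: A4 (3 semitones up).
A4 up a diminished octave → Ab5 (11 semitones).

Ab5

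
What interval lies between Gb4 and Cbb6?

G to C spans four letter names (G-A-B-C), plus an octave — that makes it an eleventh of some quality.
A perfect eleventh would be 17 semitones; Gb4 to Cbb6 is 16, one semitone narrower, so the interval is diminished.
(Equivalently, a compound diminished fourth: a diminished fourth plus an octave.)

diminished eleventh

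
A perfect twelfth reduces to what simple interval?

P5

Take out an octave (7 from the number): 12 − 7 = 5.
So a perfect twelfth is an octave plus a perfect fifth. The quality is unchanged.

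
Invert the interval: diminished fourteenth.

augmented 2nd

First reduce the compound diminished fourteenth to its simple form, a diminished seventh.
Inverted interval numbers add to nine, so a seventh pairs with a second (7 + 2 = 9).
Quality inverts too: diminished becomes augmented. That makes the inversion an augmented second.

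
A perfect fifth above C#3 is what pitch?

Counting five letter names up from C lands on G.
Moving 7 semitones up from C#3 (the size of a perfect fifth) reaches G#3.

G#3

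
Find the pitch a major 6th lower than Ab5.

The sixth takes the letter from A down to C.
A major sixth is 9 semitones; 9 semitones down from Ab5 gives Cb5.

Cb5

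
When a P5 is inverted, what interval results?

Interval numbers invert to sum to nine: 5 + 4 = 9, so a fifth inverts to a fourth.
Quality inverts too: perfect stays perfect. That makes the inversion a perfect fourth.

perfect fourth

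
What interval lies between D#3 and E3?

D to E spans two letter names (D-E), so the interval is some kind of second.
At 1 semitone, D#3→E3 falls one short of a major second: minor.

minor second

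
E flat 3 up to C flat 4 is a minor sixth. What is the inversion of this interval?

major third

Interval numbers invert to sum to nine: 6 + 3 = 9, so a sixth inverts to a third.
Quality inverts too: minor becomes major. That makes the inversion a major third.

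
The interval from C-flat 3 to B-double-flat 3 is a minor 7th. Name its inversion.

The rule of nine gives the new number: 9 − 7 = 2, so a seventh becomes a second.
And minor becomes major under inversion, so we get a major second.

major 2nd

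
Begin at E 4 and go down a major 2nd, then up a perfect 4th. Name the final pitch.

A major second down from E4 is D4.
Up a perfect fourth from D4: G4 (5 semitones up).

G 4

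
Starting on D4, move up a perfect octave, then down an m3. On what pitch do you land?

D4 up a perfect octave → D5 (12 semitones).
D5 down a minor third → B4 (3 semitones).

B4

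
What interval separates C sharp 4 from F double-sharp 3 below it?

Descending from C#4 to F##3 is the same interval as ascending F##3 to C#4.
F to C spans five letter names (F-G-A-B-C), so the interval is some kind of fifth.
F##3 to C#4 spans 6 semitones — one semitone narrower than the perfect fifth (7) — giving a diminished fifth.

diminished fifth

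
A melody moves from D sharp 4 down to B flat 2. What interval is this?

Descending from D#4 to Bb2 is the same interval as ascending Bb2 to D#4.
B to D spans three letter names (B-C-D), plus an octave: a tenth.
The major tenth is 16 semitones; here we have 17, one semitone wider: augmented.
(Equivalently, a compound augmented third: an augmented third plus an octave.)

augmented 10th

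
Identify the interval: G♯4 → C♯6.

G to C spans four letter names (G-A-B-C), plus an octave: an eleventh.
Counting semitones, G#4→C#6 is 17, which is the perfect eleventh.
(Equivalently, a compound perfect fourth: a perfect fourth plus an octave.)

P11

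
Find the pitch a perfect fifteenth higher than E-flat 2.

E-flat 4

For a fifteenth the letter name doesn't change: still E, two octaves up.
Moving 24 semitones up from Eb2 (the size of a perfect fifteenth) reaches Eb4.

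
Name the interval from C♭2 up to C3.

A8

C to C is the same letter name, plus an octave, so the interval is some kind of octave.
The perfect octave is 12 semitones; here we have 13, one semitone wider: augmented.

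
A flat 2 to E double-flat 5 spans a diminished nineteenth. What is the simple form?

Each octave removed subtracts seven from the number: 19 − 14 = 5.
That makes a diminished nineteenth a compound diminished fifth — 2 octaves plus a diminished fifth.

diminished 5th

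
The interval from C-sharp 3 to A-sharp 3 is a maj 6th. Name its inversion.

The rule of nine gives the new number: 9 − 6 = 3, so a sixth becomes a third.
Quality inverts too: major becomes minor. That makes the inversion a minor third.

minor 3rd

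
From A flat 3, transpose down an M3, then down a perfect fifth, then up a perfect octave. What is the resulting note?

Ab3 down a major third → Fb3 (4 semitones).
Fb3 down a perfect fifth → Bbb2 (7 semitones).
A perfect octave up from Bbb2 is Bbb3.

B double-flat 3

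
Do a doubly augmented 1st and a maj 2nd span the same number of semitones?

Yes

A doubly augmented unison = 2 semitones = a major second; enharmonically equal.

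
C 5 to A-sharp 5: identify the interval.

C to A spans six letter names (C-D-E-F-G-A) — that makes it a sixth of some quality.
The major sixth is 9 semitones; here we have 10, one semitone wider: augmented.

augmented sixth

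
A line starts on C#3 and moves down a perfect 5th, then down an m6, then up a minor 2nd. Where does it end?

B1

C#3 down a perfect fifth → F#2 (7 semitones).
Down a minor sixth from F#2: A#1 (8 semitones down).
A#1 up a minor second → B1 (1 semitone).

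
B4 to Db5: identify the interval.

diminished third

B to D spans three letter names (B-C-D) — that makes it a third of some quality.
The major third is 4 semitones; here we have 2, two semitones narrower: diminished.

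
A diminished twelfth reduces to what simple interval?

diminished 5th

Each octave removed subtracts seven from the number: 12 − 7 = 5.
So a diminished twelfth is an octave plus a diminished fifth. The quality is unchanged.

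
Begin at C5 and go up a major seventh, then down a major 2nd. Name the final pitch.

C5 up a major seventh → B5 (11 semitones).
B5 down a major second → A5 (2 semitones).

A5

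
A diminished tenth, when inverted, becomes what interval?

First reduce the compound diminished tenth to its simple form, a diminished third.
Inverted interval numbers add to nine, so a third pairs with a sixth (3 + 6 = 9).
And diminished becomes augmented under inversion, so we get an augmented sixth.

A6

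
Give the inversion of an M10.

minor 6th

First reduce the compound major tenth to its simple form, a major third.
Inverted interval numbers add to nine, so a third pairs with a sixth (3 + 6 = 9).
Quality inverts too: major becomes minor. That makes the inversion a minor sixth.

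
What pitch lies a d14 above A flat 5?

Seven letters up from A (plus an octave) reaches G.
A diminished fourteenth spans 21 semitones, so from Ab5 the target pitch is Gbb7.

G double-flat 7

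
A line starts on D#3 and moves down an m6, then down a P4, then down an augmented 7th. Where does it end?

D1

D#3 down a minor sixth → F##2 (8 semitones).
Down a perfect fourth from F##2: C##2 (5 semitones down).
An augmented seventh down from C##2 is D1.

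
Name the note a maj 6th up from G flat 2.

Six letter names up from G: E.
Moving 9 semitones up from Gb2 (the size of a major sixth) reaches Eb3.

E flat 3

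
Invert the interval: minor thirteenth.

major 3rd

First reduce the compound minor thirteenth to its simple form, a minor sixth.
The rule of nine gives the new number: 9 − 6 = 3, so a sixth becomes a third.
The quality also flips — minor becomes major — giving a major third.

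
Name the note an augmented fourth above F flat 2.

The fourth takes the letter from F up to B.
Moving 6 semitones up from Fb2 (the size of an augmented fourth) reaches Bb2.

B flat 2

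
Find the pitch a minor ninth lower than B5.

The ninth's letter: B down two letter names plus an octave → A.
Moving 13 semitones down from B5 (the size of a minor ninth) reaches A#4.

A#4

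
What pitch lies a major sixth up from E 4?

The sixth takes the letter from E up to C.
Moving 9 semitones up from E4 (the size of a major sixth) reaches C#5.

C-sharp 5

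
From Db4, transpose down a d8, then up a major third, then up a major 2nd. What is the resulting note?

G#3

A diminished octave down from Db4 is D3.
Up a major third from D3: F#3 (4 semitones up).
Up a major second from F#3: G#3 (2 semitones up).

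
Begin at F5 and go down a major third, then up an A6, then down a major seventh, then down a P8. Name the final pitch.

C4

A major third down from F5 is Db5.
An augmented sixth up from Db5 is B5.
Down a major seventh from B5: C5 (11 semitones down).
Down a perfect octave from C5: C4 (12 semitones down).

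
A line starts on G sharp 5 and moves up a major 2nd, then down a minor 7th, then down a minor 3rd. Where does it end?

G#5 up a major second → A#5 (2 semitones).
A minor seventh down from A#5 is B#4.
A minor third down from B#4 is G##4.

G double-sharp 4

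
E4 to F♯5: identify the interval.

major ninth

E to F spans two letter names (E-F), plus an octave, so the interval is some kind of ninth.
Counting semitones, E4→F#5 is 14, which is the major ninth.
(Equivalently, a compound major second: a major second plus an octave.)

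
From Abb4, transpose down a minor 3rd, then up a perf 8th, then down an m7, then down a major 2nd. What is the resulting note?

Down a minor third from Abb4: Fb4 (3 semitones down).
A perfect octave up from Fb4 is Fb5.
Fb5 down a minor seventh → Gb4 (10 semitones).
A major second down from Gb4 is Fb4.

Fb4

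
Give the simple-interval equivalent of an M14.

major 7th

Take out an octave (7 from the number): 14 − 7 = 7.
That makes a major fourteenth a compound major seventh — an octave plus a major seventh.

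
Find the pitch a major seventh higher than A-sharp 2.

Counting seven letter names up from A lands on G.
A major seventh spans 11 semitones, so from A#2 the target pitch is G##3.

G-double-sharp 3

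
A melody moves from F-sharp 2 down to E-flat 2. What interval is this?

Descending from F#2 to Eb2 is the same interval as ascending Eb2 to F#2.
E to F spans two letter names (E-F), so the interval is some kind of second.
A major second would be 2 semitones; Eb2 to F#2 is 3, one semitone wider, so the interval is augmented.

augmented 2nd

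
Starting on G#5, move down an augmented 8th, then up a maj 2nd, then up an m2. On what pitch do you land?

Bb4

G#5 down an augmented octave → G4 (13 semitones).
G4 up a major second → A4 (2 semitones).
A minor second up from A4 is Bb4.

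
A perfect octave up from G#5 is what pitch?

G#6

The letter stays G (same as the start), shifted an octave up.
Moving 12 semitones up from G#5 (the size of a perfect octave) reaches G#6.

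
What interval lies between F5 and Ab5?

minor third

F to A spans three letter names (F-G-A), so the interval is some kind of third.
F5 to Ab5 is 3 semitones, a half step short of the major third (4), so this is minor.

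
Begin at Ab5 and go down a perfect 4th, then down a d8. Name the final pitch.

E4

Down a perfect fourth from Ab5: Eb5 (5 semitones down).
Eb5 down a diminished octave → E4 (11 semitones).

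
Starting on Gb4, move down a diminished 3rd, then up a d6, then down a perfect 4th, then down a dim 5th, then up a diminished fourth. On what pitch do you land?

Fb4

A diminished third down from Gb4 is E4.
A diminished sixth up from E4 is Cb5.
Cb5 down a perfect fourth → Gb4 (5 semitones).
A diminished fifth down from Gb4 is C4.
C4 up a diminished fourth → Fb4 (4 semitones).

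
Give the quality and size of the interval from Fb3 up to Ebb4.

F to E spans seven letter names (F-G-A-B-C-D-E), so the interval is some kind of seventh.
At 10 semitones, Fb3→Ebb4 falls one short of a major seventh: minor.

minor 7th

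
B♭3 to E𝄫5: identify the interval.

diminished 11th

B to E spans four letter names (B-C-D-E), plus an octave — that makes it an eleventh of some quality.
Bb3 to Ebb5 spans 16 semitones — one semitone narrower than the perfect eleventh (17) — giving a diminished eleventh.
(Equivalently, a compound diminished fourth: a diminished fourth plus an octave.)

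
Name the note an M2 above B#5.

C##6

Two letter names up from B: C.
Moving 2 semitones up from B#5 (the size of a major second) reaches C##6.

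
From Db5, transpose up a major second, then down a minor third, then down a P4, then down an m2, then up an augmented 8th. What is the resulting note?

F##5

Up a major second from Db5: Eb5 (2 semitones up).
Down a minor third from Eb5: C5 (3 semitones down).
Down a perfect fourth from C5: G4 (5 semitones down).
G4 down a minor second → F#4 (1 semitone).
Up an augmented octave from F#4: F##5 (13 semitones up).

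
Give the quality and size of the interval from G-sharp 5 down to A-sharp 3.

minor fourteenth

Descending from G#5 to A#3 is the same interval as ascending A#3 to G#5.
A to G spans seven letter names (A-B-C-D-E-F-G), plus an octave: a fourteenth.
A major fourteenth would be 23 semitones, but A#3 to G#5 is 22 — one semitone narrower, making it a minor fourteenth.
(Equivalently, a compound minor seventh: a minor seventh plus an octave.)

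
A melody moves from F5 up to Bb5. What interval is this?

perfect 4th

F to B spans four letter names (F-G-A-B): a fourth.
F5 to Bb5 is 5 semitones, matching the perfect fourth exactly, so the quality is perfect.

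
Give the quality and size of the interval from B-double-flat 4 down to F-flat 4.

perfect 4th

Descending from Bbb4 to Fb4 is the same interval as ascending Fb4 to Bbb4.
F to B spans four letter names (F-G-A-B) — that makes it a fourth of some quality.
The perfect fourth spans 5 semitones, and Fb4 to Bbb4 is exactly 5 semitones — so this is a perfect fourth.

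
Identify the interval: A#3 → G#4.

A to G spans seven letter names (A-B-C-D-E-F-G), so the interval is some kind of seventh.
A major seventh would be 11 semitones, but A#3 to G#4 is 10 — one semitone narrower, making it a minor seventh.

m7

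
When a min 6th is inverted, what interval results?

M3

The rule of nine gives the new number: 9 − 6 = 3, so a sixth becomes a third.
The quality also flips — minor becomes major — giving a major third.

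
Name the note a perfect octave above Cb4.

Cb5

An octave keeps the letter name C, an octave up from C.
A perfect octave spans 12 semitones, so from Cb4 the target pitch is Cb5.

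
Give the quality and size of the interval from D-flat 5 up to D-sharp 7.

D to D is the same letter name, plus 2 octaves — that makes it a fifteenth of some quality.
The perfect fifteenth is 24 semitones; here we have 26, two semitones wider: doubly augmented.
(Equivalently, a compound doubly augmented octave: a doubly augmented octave plus an octave.)

doubly augmented fifteenth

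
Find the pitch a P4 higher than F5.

Four letter names up from F: B.
Moving 5 semitones up from F5 (the size of a perfect fourth) reaches Bb5.

Bb5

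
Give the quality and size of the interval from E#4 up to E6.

diminished fifteenth

E to E is the same letter name, plus 2 octaves: a fifteenth.
E#4 to E6 spans 23 semitones — one semitone narrower than the perfect fifteenth (24) — giving a diminished fifteenth.
(Equivalently, a compound diminished octave: a diminished octave plus an octave.)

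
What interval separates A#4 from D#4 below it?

perfect fifth

Descending from A#4 to D#4 is the same interval as ascending D#4 to A#4.
D to A spans five letter names (D-E-F-G-A), so the interval is some kind of fifth.
D#4 to A#4 is 7 semitones, matching the perfect fifth exactly, so the quality is perfect.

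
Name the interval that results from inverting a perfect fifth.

Inverted interval numbers add to nine, so a fifth pairs with a fourth (5 + 4 = 9).
The quality also flips — perfect stays perfect — giving a perfect fourth.

perfect 4th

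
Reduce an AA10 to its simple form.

doubly augmented third

Subtracting seven from the interval number removes an octave: 10 − 7 = 3.
So a doubly augmented tenth is an octave plus a doubly augmented third. The quality is unchanged.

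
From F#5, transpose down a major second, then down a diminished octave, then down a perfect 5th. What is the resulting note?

A#3

F#5 down a major second → E5 (2 semitones).
Down a diminished octave from E5: E#4 (11 semitones down).
E#4 down a perfect fifth → A#3 (7 semitones).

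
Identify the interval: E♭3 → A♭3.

perfect fourth

E to A spans four letter names (E-F-G-A), so the interval is some kind of fourth.
Eb3 to Ab3 is 5 semitones, matching the perfect fourth exactly, so the quality is perfect.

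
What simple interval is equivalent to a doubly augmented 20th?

doubly augmented 6th

Subtracting seven from the interval number removes an octave: 20 − 14 = 6.
So a doubly augmented twentieth is 2 octaves plus a doubly augmented sixth. The quality is unchanged.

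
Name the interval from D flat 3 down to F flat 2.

major 6th

Descending from Db3 to Fb2 is the same interval as ascending Fb2 to Db3.
F to D spans six letter names (F-G-A-B-C-D) — that makes it a sixth of some quality.
The major sixth spans 9 semitones, and Fb2 to Db3 is exactly 9 semitones — so this is a major sixth.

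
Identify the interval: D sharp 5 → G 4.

A5

Descending from D#5 to G4 is the same interval as ascending G4 to D#5.
G to D spans five letter names (G-A-B-C-D), so the interval is some kind of fifth.
G4 to D#5 spans 8 semitones — one semitone wider than the perfect fifth (7) — giving an augmented fifth.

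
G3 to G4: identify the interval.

perfect 8th

G to G is the same letter name, plus an octave: an octave.
Counting semitones, G3→G4 is 12, which is the perfect octave.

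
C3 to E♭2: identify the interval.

Descending from C3 to Eb2 is the same interval as ascending Eb2 to C3.
E to C spans six letter names (E-F-G-A-B-C) — that makes it a sixth of some quality.
The major sixth spans 9 semitones, and Eb2 to C3 is exactly 9 semitones — so this is a major sixth.

major 6th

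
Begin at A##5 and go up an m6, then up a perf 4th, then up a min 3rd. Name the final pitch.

A minor sixth up from A##5 is F##6.
F##6 up a perfect fourth → B#6 (5 semitones).
A minor third up from B#6 is D#7.

D#7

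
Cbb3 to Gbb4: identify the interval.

P12

C to G spans five letter names (C-D-E-F-G), plus an octave: a twelfth.
Cbb3 to Gbb4 is 19 semitones, matching the perfect twelfth exactly, so the quality is perfect.
(Equivalently, a compound perfect fifth: a perfect fifth plus an octave.)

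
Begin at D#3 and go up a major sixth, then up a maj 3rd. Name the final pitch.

D##4

Up a major sixth from D#3: B#3 (9 semitones up).
A major third up from B#3 is D##4.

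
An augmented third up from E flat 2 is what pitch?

Counting three letter names up from E lands on G.
An augmented third spans 5 semitones, so from Eb2 the target pitch is G#2.

G sharp 2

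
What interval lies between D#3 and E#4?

D to E spans two letter names (D-E), plus an octave: a ninth.
The major ninth spans 14 semitones, and D#3 to E#4 is exactly 14 semitones — so this is a major ninth.
(Equivalently, a compound major second: a major second plus an octave.)

major ninth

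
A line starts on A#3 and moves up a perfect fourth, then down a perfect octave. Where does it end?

A#3 up a perfect fourth → D#4 (5 semitones).
D#4 down a perfect octave → D#3 (12 semitones).

D#3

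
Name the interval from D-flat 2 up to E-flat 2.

D to E spans two letter names (D-E), so the interval is some kind of second.
Db2 to Eb2 is 2 semitones, matching the major second exactly, so the quality is major.

major second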